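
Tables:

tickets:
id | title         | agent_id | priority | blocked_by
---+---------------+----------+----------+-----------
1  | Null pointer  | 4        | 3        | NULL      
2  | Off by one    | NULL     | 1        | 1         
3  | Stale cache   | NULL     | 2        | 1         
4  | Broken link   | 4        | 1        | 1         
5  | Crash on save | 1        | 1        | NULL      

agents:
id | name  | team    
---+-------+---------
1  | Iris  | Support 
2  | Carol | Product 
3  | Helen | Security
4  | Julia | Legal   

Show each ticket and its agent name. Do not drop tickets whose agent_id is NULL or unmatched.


LEFT JOIN keeps every row from tickets (the left table); where agent_id has no match in agents, the agent columns become NULL. Walk through each ticket:
  - ticket 1 (Null pointer): agent_id=4 -> matches Julia
  - ticket 2 (Off by one): agent_id=NULL, no match -> kept with NULL
  - ticket 3 (Stale cache): agent_id=NULL, no match -> kept with NULL
  - ticket 4 (Broken link): agent_id=4 -> matches Julia
  - ticket 5 (Crash on save): agent_id=1 -> matches Iris
All 5 rows appear; 2 have NULL agent.

SQL:
SELECT a.title, b.name AS agent
FROM tickets a
LEFT JOIN agents b ON a.agent_id = b.id

Result:
title         | agent
--------------+------
Null pointer  | Julia
Off by one    | NULL 
Stale cache   | NULL 
Broken link   | Julia
Crash on save | Iris 


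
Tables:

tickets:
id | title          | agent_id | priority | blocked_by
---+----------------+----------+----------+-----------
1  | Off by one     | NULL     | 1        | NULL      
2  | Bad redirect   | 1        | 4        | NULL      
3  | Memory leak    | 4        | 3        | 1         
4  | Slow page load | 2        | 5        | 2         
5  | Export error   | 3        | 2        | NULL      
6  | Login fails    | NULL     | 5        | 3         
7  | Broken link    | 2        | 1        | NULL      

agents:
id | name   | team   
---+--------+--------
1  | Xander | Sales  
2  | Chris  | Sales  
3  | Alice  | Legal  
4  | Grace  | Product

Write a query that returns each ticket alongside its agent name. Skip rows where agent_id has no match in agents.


INNER JOIN keeps only tickets rows whose agent_id matches an id in agents. Walk through each ticket:
  - ticket 1 (Off by one): agent_id=NULL, no match -> dropped
  - ticket 2 (Bad redirect): agent_id=1 -> matches Xander
  - ticket 3 (Memory leak): agent_id=4 -> matches Grace
  - ticket 4 (Slow page load): agent_id=2 -> matches Chris
  - ticket 5 (Export error): agent_id=3 -> matches Alice
  - ticket 6 (Login fails): agent_id=NULL, no match -> dropped
  - ticket 7 (Broken link): agent_id=2 -> matches Chris
So 2 of 7 rows are dropped.

SQL:
SELECT a.title, b.name AS agent
FROM tickets a
INNER JOIN agents b ON a.agent_id = b.id

Result:
title          | agent 
---------------+-------
Bad redirect   | Xander
Memory leak    | Grace 
Slow page load | Chris 
Export error   | Alice 
Broken link    | Chris 


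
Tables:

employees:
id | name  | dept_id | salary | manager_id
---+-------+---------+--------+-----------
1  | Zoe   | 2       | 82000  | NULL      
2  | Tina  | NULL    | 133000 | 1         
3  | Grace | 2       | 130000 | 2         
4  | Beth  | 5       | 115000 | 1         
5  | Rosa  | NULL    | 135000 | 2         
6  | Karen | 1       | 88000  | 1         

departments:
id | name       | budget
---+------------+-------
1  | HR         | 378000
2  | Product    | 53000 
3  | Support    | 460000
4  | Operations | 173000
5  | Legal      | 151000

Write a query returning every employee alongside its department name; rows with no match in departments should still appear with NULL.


LEFT JOIN keeps every row from employees (the left table); where dept_id has no match in departments, the department columns become NULL. Walk through each employee:
  - employee 1 (Zoe): dept_id=2 -> matches Product
  - employee 2 (Tina): dept_id=NULL, no match -> kept with NULL
  - employee 3 (Grace): dept_id=2 -> matches Product
  - employee 4 (Beth): dept_id=5 -> matches Legal
  - employee 5 (Rosa): dept_id=NULL, no match -> kept with NULL
  - employee 6 (Karen): dept_id=1 -> matches HR
All 6 rows appear; 2 have NULL department.

SQL:
SELECT a.name, b.name AS department
FROM employees a
LEFT JOIN departments b ON a.dept_id = b.id

Result:
name  | department
------+-----------
Zoe   | Product   
Tina  | NULL      
Grace | Product   
Beth  | Legal     
Rosa  | NULL      
Karen | HR        


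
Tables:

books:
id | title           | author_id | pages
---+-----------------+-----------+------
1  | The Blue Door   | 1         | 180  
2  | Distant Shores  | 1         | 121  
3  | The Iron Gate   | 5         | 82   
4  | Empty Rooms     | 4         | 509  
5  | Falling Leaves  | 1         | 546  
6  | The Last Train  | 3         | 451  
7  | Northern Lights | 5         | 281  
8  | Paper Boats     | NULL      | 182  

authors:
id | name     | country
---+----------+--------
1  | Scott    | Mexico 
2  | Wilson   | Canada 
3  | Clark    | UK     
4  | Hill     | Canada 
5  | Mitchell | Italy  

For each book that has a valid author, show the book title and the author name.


INNER JOIN keeps only books rows whose author_id matches an id in authors. Walk through each book:
  - book 1 (The Blue Door): author_id=1 -> matches Scott
  - book 2 (Distant Shores): author_id=1 -> matches Scott
  - book 3 (The Iron Gate): author_id=5 -> matches Mitchell
  - book 4 (Empty Rooms): author_id=4 -> matches Hill
  - book 5 (Falling Leaves): author_id=1 -> matches Scott
  - book 6 (The Last Train): author_id=3 -> matches Clark
  - book 7 (Northern Lights): author_id=5 -> matches Mitchell
  - book 8 (Paper Boats): author_id=NULL, no match -> dropped
So 1 of 8 rows is dropped.

SQL:
SELECT a.title, b.name AS author
FROM books a
INNER JOIN authors b ON a.author_id = b.id

Result:
title           | author  
----------------+---------
The Blue Door   | Scott   
Distant Shores  | Scott   
The Iron Gate   | Mitchell
Empty Rooms     | Hill    
Falling Leaves  | Scott   
The Last Train  | Clark   
Northern Lights | Mitchell


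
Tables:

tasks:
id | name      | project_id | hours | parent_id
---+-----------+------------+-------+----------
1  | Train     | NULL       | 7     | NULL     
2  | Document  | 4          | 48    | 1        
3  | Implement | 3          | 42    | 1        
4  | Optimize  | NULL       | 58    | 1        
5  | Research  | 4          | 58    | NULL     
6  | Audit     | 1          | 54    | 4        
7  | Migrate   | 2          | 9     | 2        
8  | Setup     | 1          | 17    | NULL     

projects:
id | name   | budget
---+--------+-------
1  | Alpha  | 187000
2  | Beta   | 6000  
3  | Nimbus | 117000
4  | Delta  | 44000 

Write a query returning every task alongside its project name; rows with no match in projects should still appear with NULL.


LEFT JOIN keeps every row from tasks (the left table); where project_id has no match in projects, the project columns become NULL. Walk through each task:
  - task 1 (Train): project_id=NULL, no match -> kept with NULL
  - task 2 (Document): project_id=4 -> matches Delta
  - task 3 (Implement): project_id=3 -> matches Nimbus
  - task 4 (Optimize): project_id=NULL, no match -> kept with NULL
  - task 5 (Research): project_id=4 -> matches Delta
  - task 6 (Audit): project_id=1 -> matches Alpha
  - task 7 (Migrate): project_id=2 -> matches Beta
  - task 8 (Setup): project_id=1 -> matches Alpha
All 8 rows appear; 2 have NULL project.

SQL:
SELECT a.name, b.name AS project
FROM tasks a
LEFT JOIN projects b ON a.project_id = b.id

Result:
name      | project
----------+--------
Train     | NULL   
Document  | Delta  
Implement | Nimbus 
Optimize  | NULL   
Research  | Delta  
Audit     | Alpha  
Migrate   | Beta   
Setup     | Alpha  


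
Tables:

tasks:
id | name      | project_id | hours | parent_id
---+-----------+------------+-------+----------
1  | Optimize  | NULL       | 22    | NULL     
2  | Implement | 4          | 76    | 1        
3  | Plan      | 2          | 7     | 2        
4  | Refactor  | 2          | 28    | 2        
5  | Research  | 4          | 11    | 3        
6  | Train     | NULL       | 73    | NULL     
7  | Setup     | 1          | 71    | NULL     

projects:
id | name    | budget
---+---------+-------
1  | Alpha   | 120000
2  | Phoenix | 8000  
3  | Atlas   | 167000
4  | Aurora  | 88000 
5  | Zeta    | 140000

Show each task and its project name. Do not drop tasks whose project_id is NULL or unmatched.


LEFT JOIN keeps every row from tasks (the left table); where project_id has no match in projects, the project columns become NULL. Walk through each task:
  - task 1 (Optimize): project_id=NULL, no match -> kept with NULL
  - task 2 (Implement): project_id=4 -> matches Aurora
  - task 3 (Plan): project_id=2 -> matches Phoenix
  - task 4 (Refactor): project_id=2 -> matches Phoenix
  - task 5 (Research): project_id=4 -> matches Aurora
  - task 6 (Train): project_id=NULL, no match -> kept with NULL
  - task 7 (Setup): project_id=1 -> matches Alpha
All 7 rows appear; 2 have NULL project.

SQL:
SELECT a.name, b.name AS project
FROM tasks a
LEFT JOIN projects b ON a.project_id = b.id

Result:
name      | project
----------+--------
Optimize  | NULL   
Implement | Aurora 
Plan      | Phoenix
Refactor  | Phoenix
Research  | Aurora 
Train     | NULL   
Setup     | Alpha  


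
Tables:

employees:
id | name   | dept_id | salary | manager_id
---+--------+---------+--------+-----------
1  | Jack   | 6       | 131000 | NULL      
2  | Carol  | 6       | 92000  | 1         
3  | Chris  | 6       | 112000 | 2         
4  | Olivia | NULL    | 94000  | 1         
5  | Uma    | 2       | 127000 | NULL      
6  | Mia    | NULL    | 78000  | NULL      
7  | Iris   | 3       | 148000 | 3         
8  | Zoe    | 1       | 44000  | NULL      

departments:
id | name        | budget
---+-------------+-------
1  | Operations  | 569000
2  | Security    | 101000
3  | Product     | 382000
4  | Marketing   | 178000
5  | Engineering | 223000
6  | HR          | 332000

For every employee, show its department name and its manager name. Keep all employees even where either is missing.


Two LEFT JOINs from the same base table employees: one to departments via dept_id, one to employees itself via manager_id. Both are LEFT so every employee is preserved.
Match against departments:
  - employee 1 (Jack): dept_id=6 -> matches HR
  - employee 2 (Carol): dept_id=6 -> matches HR
  - employee 3 (Chris): dept_id=6 -> matches HR
  - employee 4 (Olivia): dept_id=NULL, no match -> kept with NULL
  - employee 5 (Uma): dept_id=2 -> matches Security
  - employee 6 (Mia): dept_id=NULL, no match -> kept with NULL
  - employee 7 (Iris): dept_id=3 -> matches Product
  - employee 8 (Zoe): dept_id=1 -> matches Operations
Match against employees (self):
  - employee 1 (Jack): manager_id=NULL -> NULL
  - employee 2 (Carol): manager_id=1 -> Jack
  - employee 3 (Chris): manager_id=2 -> Carol
  - employee 4 (Olivia): manager_id=1 -> Jack
  - employee 5 (Uma): manager_id=NULL -> NULL
  - employee 6 (Mia): manager_id=NULL -> NULL
  - employee 7 (Iris): manager_id=3 -> Chris
  - employee 8 (Zoe): manager_id=NULL -> NULL

SQL:
SELECT a.name, b.name AS department, c.name AS manager
FROM employees a
LEFT JOIN departments b ON a.dept_id = b.id
LEFT JOIN employees c ON a.manager_id = c.id

Result:
name   | department | manager
-------+------------+--------
Jack   | HR         | NULL   
Carol  | HR         | Jack   
Chris  | HR         | Carol  
Olivia | NULL       | Jack   
Uma    | Security   | NULL   
Mia    | NULL       | NULL   
Iris   | Product    | Chris  
Zoe    | Operations | NULL   


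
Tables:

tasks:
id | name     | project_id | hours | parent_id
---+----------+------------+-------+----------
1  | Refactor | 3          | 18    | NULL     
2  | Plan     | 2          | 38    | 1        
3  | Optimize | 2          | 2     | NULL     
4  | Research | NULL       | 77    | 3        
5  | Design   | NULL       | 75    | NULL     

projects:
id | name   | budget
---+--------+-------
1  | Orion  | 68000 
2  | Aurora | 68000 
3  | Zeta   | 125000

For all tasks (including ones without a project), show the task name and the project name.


LEFT JOIN keeps every row from tasks (the left table); where project_id has no match in projects, the project columns become NULL. Walk through each task:
  - task 1 (Refactor): project_id=3 -> matches Zeta
  - task 2 (Plan): project_id=2 -> matches Aurora
  - task 3 (Optimize): project_id=2 -> matches Aurora
  - task 4 (Research): project_id=NULL, no match -> kept with NULL
  - task 5 (Design): project_id=NULL, no match -> kept with NULL
All 5 rows appear; 2 have NULL project.

SQL:
SELECT a.name, b.name AS project
FROM tasks a
LEFT JOIN projects b ON a.project_id = b.id

Result:
name     | project
---------+--------
Refactor | Zeta   
Plan     | Aurora 
Optimize | Aurora 
Research | NULL   
Design   | NULL   


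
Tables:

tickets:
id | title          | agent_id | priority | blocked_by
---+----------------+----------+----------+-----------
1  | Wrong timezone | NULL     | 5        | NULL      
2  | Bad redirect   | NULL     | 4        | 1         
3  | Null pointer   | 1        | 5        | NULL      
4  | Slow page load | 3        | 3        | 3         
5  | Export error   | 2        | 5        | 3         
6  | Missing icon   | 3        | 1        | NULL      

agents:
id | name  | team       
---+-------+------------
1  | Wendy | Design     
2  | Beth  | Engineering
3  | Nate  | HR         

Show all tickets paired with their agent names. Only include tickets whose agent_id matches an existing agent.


INNER JOIN keeps only tickets rows whose agent_id matches an id in agents. Walk through each ticket:
  - ticket 1 (Wrong timezone): agent_id=NULL, no match -> dropped
  - ticket 2 (Bad redirect): agent_id=NULL, no match -> dropped
  - ticket 3 (Null pointer): agent_id=1 -> matches Wendy
  - ticket 4 (Slow page load): agent_id=3 -> matches Nate
  - ticket 5 (Export error): agent_id=2 -> matches Beth
  - ticket 6 (Missing icon): agent_id=3 -> matches Nate
So 2 of 6 rows are dropped.

SQL:
SELECT a.title, b.name AS agent
FROM tickets a
INNER JOIN agents b ON a.agent_id = b.id

Result:
title          | agent
---------------+------
Null pointer   | Wendy
Slow page load | Nate 
Export error   | Beth 
Missing icon   | Nate 


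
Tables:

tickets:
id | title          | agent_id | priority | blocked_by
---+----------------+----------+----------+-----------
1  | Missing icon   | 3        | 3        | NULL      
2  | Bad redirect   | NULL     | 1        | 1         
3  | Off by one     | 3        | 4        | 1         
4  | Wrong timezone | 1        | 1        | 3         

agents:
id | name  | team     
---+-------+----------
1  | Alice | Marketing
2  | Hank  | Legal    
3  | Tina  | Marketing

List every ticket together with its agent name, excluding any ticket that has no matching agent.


INNER JOIN keeps only tickets rows whose agent_id matches an id in agents. Walk through each ticket:
  - ticket 1 (Missing icon): agent_id=3 -> matches Tina
  - ticket 2 (Bad redirect): agent_id=NULL, no match -> dropped
  - ticket 3 (Off by one): agent_id=3 -> matches Tina
  - ticket 4 (Wrong timezone): agent_id=1 -> matches Alice
So 1 of 4 rows is dropped.

SQL:
SELECT a.title, b.name AS agent
FROM tickets a
INNER JOIN agents b ON a.agent_id = b.id

Result:
title          | agent
---------------+------
Missing icon   | Tina 
Off by one     | Tina 
Wrong timezone | Alice


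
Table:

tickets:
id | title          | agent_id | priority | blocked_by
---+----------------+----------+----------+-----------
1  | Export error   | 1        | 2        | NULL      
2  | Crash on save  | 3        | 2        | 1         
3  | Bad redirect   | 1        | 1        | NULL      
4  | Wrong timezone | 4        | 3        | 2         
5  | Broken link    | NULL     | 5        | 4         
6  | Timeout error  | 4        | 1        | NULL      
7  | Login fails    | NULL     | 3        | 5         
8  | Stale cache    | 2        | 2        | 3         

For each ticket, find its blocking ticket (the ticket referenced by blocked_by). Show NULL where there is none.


This is a self-join: tickets is joined to a second copy of itself, matching each row's blocked_by to another row's id. Use LEFT JOIN so rows with blocked_by=NULL are kept.
  - ticket 1 (Export error): blocked_by=NULL -> NULL
  - ticket 2 (Crash on save): blocked_by=1 -> Export error
  - ticket 3 (Bad redirect): blocked_by=NULL -> NULL
  - ticket 4 (Wrong timezone): blocked_by=2 -> Crash on save
  - ticket 5 (Broken link): blocked_by=4 -> Wrong timezone
  - ticket 6 (Timeout error): blocked_by=NULL -> NULL
  - ticket 7 (Login fails): blocked_by=5 -> Broken link
  - ticket 8 (Stale cache): blocked_by=3 -> Bad redirect

SQL:
SELECT a.title AS item, b.title AS blocked_by
FROM tickets a
LEFT JOIN tickets b ON a.blocked_by = b.id

Result:
item           | blocked_by    
---------------+---------------
Export error   | NULL          
Crash on save  | Export error  
Bad redirect   | NULL          
Wrong timezone | Crash on save 
Broken link    | Wrong timezone
Timeout error  | NULL          
Login fails    | Broken link   
Stale cache    | Bad redirect  


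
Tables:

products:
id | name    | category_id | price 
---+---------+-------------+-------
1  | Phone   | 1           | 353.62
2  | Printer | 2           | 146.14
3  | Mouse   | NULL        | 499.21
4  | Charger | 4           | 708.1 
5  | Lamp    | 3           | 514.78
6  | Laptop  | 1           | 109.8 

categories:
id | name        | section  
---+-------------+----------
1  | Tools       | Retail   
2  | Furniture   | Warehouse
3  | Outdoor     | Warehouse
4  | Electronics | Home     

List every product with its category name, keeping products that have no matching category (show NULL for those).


LEFT JOIN keeps every row from products (the left table); where category_id has no match in categories, the category columns become NULL. Walk through each product:
  - product 1 (Phone): category_id=1 -> matches Tools
  - product 2 (Printer): category_id=2 -> matches Furniture
  - product 3 (Mouse): category_id=NULL, no match -> kept with NULL
  - product 4 (Charger): category_id=4 -> matches Electronics
  - product 5 (Lamp): category_id=3 -> matches Outdoor
  - product 6 (Laptop): category_id=1 -> matches Tools
All 6 rows appear; 1 has NULL category.

SQL:
SELECT a.name, b.name AS category
FROM products a
LEFT JOIN categories b ON a.category_id = b.id

Result:
name    | category   
--------+------------
Phone   | Tools      
Printer | Furniture  
Mouse   | NULL       
Charger | Electronics
Lamp    | Outdoor    
Laptop  | Tools      


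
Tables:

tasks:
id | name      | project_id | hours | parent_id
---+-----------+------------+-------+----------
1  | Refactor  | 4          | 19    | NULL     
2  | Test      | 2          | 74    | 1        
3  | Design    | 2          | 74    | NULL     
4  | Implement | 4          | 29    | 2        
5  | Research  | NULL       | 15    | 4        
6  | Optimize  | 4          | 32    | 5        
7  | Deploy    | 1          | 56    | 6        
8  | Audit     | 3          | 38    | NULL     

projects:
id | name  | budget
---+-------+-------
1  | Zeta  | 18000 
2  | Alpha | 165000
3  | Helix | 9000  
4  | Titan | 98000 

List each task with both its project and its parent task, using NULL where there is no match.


Two LEFT JOINs from the same base table tasks: one to projects via project_id, one to tasks itself via parent_id. Both are LEFT so every task is preserved.
Match against projects:
  - task 1 (Refactor): project_id=4 -> matches Titan
  - task 2 (Test): project_id=2 -> matches Alpha
  - task 3 (Design): project_id=2 -> matches Alpha
  - task 4 (Implement): project_id=4 -> matches Titan
  - task 5 (Research): project_id=NULL, no match -> kept with NULL
  - task 6 (Optimize): project_id=4 -> matches Titan
  - task 7 (Deploy): project_id=1 -> matches Zeta
  - task 8 (Audit): project_id=3 -> matches Helix
Match against tasks (self):
  - task 1 (Refactor): parent_id=NULL -> NULL
  - task 2 (Test): parent_id=1 -> Refactor
  - task 3 (Design): parent_id=NULL -> NULL
  - task 4 (Implement): parent_id=2 -> Test
  - task 5 (Research): parent_id=4 -> Implement
  - task 6 (Optimize): parent_id=5 -> Research
  - task 7 (Deploy): parent_id=6 -> Optimize
  - task 8 (Audit): parent_id=NULL -> NULL

SQL:
SELECT a.name, b.name AS project, c.name AS parent
FROM tasks a
LEFT JOIN projects b ON a.project_id = b.id
LEFT JOIN tasks c ON a.parent_id = c.id

Result:
name      | project | parent   
----------+---------+----------
Refactor  | Titan   | NULL     
Test      | Alpha   | Refactor 
Design    | Alpha   | NULL     
Implement | Titan   | Test     
Research  | NULL    | Implement
Optimize  | Titan   | Research 
Deploy    | Zeta    | Optimize 
Audit     | Helix   | NULL     


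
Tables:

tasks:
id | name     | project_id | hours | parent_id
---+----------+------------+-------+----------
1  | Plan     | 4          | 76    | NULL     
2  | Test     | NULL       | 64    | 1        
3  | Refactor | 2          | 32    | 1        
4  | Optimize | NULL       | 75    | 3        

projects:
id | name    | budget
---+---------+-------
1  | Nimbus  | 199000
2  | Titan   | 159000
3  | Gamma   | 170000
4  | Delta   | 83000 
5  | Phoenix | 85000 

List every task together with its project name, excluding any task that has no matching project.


INNER JOIN keeps only tasks rows whose project_id matches an id in projects. Walk through each task:
  - task 1 (Plan): project_id=4 -> matches Delta
  - task 2 (Test): project_id=NULL, no match -> dropped
  - task 3 (Refactor): project_id=2 -> matches Titan
  - task 4 (Optimize): project_id=NULL, no match -> dropped
So 2 of 4 rows are dropped.

SQL:
SELECT a.name, b.name AS project
FROM tasks a
INNER JOIN projects b ON a.project_id = b.id

Result:
name     | project
---------+--------
Plan     | Delta  
Refactor | Titan  


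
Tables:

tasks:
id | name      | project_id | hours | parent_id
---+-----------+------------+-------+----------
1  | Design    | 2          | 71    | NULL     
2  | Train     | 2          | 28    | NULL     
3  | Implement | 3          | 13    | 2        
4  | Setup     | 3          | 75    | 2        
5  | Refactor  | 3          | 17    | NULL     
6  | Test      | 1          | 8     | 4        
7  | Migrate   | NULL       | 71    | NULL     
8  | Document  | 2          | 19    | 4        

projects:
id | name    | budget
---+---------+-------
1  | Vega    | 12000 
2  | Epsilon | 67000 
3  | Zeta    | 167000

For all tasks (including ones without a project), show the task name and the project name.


LEFT JOIN keeps every row from tasks (the left table); where project_id has no match in projects, the project columns become NULL. Walk through each task:
  - task 1 (Design): project_id=2 -> matches Epsilon
  - task 2 (Train): project_id=2 -> matches Epsilon
  - task 3 (Implement): project_id=3 -> matches Zeta
  - task 4 (Setup): project_id=3 -> matches Zeta
  - task 5 (Refactor): project_id=3 -> matches Zeta
  - task 6 (Test): project_id=1 -> matches Vega
  - task 7 (Migrate): project_id=NULL, no match -> kept with NULL
  - task 8 (Document): project_id=2 -> matches Epsilon
All 8 rows appear; 1 has NULL project.

SQL:
SELECT a.name, b.name AS project
FROM tasks a
LEFT JOIN projects b ON a.project_id = b.id

Result:
name      | project
----------+--------
Design    | Epsilon
Train     | Epsilon
Implement | Zeta   
Setup     | Zeta   
Refactor  | Zeta   
Test      | Vega   
Migrate   | NULL   
Document  | Epsilon


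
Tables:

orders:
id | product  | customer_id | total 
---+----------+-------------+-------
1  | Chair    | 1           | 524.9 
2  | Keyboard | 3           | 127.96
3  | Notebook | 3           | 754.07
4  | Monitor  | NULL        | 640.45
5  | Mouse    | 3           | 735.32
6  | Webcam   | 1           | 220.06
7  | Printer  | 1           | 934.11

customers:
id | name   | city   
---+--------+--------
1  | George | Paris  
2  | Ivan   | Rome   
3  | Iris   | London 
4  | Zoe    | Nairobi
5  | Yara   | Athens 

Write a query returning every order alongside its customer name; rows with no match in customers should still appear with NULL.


LEFT JOIN keeps every row from orders (the left table); where customer_id has no match in customers, the customer columns become NULL. Walk through each order:
  - order 1 (Chair): customer_id=1 -> matches George
  - order 2 (Keyboard): customer_id=3 -> matches Iris
  - order 3 (Notebook): customer_id=3 -> matches Iris
  - order 4 (Monitor): customer_id=NULL, no match -> kept with NULL
  - order 5 (Mouse): customer_id=3 -> matches Iris
  - order 6 (Webcam): customer_id=1 -> matches George
  - order 7 (Printer): customer_id=1 -> matches George
All 7 rows appear; 1 has NULL customer.

SQL:
SELECT a.product, b.name AS customer
FROM orders a
LEFT JOIN customers b ON a.customer_id = b.id

Result:
product  | customer
---------+---------
Chair    | George  
Keyboard | Iris    
Notebook | Iris    
Monitor  | NULL    
Mouse    | Iris    
Webcam   | George  
Printer  | George  


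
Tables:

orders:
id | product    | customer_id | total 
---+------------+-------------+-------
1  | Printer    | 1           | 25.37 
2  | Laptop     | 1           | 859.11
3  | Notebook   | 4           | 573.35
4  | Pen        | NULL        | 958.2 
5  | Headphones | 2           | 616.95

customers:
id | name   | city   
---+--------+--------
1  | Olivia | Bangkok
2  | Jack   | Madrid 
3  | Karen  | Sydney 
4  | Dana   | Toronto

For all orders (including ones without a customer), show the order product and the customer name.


LEFT JOIN keeps every row from orders (the left table); where customer_id has no match in customers, the customer columns become NULL. Walk through each order:
  - order 1 (Printer): customer_id=1 -> matches Olivia
  - order 2 (Laptop): customer_id=1 -> matches Olivia
  - order 3 (Notebook): customer_id=4 -> matches Dana
  - order 4 (Pen): customer_id=NULL, no match -> kept with NULL
  - order 5 (Headphones): customer_id=2 -> matches Jack
All 5 rows appear; 1 has NULL customer.

SQL:
SELECT a.product, b.name AS customer
FROM orders a
LEFT JOIN customers b ON a.customer_id = b.id

Result:
product    | customer
-----------+---------
Printer    | Olivia  
Laptop     | Olivia  
Notebook   | Dana    
Pen        | NULL    
Headphones | Jack    


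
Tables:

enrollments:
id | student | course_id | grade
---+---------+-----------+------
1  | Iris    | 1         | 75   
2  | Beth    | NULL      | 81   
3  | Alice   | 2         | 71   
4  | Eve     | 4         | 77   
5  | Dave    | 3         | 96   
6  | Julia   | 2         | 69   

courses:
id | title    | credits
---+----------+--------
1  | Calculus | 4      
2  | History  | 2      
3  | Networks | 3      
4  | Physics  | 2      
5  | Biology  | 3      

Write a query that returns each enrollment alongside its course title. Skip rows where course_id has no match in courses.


INNER JOIN keeps only enrollments rows whose course_id matches an id in courses. Walk through each enrollment:
  - enrollment 1 (Iris): course_id=1 -> matches Calculus
  - enrollment 2 (Beth): course_id=NULL, no match -> dropped
  - enrollment 3 (Alice): course_id=2 -> matches History
  - enrollment 4 (Eve): course_id=4 -> matches Physics
  - enrollment 5 (Dave): course_id=3 -> matches Networks
  - enrollment 6 (Julia): course_id=2 -> matches History
So 1 of 6 rows is dropped.

SQL:
SELECT a.student, b.title AS course
FROM enrollments a
INNER JOIN courses b ON a.course_id = b.id

Result:
student | course  
--------+---------
Iris    | Calculus
Alice   | History 
Eve     | Physics 
Dave    | Networks
Julia   | History 


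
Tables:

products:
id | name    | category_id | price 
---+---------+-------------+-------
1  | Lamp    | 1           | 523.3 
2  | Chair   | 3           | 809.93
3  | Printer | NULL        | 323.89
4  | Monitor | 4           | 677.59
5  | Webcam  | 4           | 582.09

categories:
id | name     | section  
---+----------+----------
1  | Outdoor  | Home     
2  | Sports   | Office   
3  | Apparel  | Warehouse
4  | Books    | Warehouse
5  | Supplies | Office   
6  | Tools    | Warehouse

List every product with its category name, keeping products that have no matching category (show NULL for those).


LEFT JOIN keeps every row from products (the left table); where category_id has no match in categories, the category columns become NULL. Walk through each product:
  - product 1 (Lamp): category_id=1 -> matches Outdoor
  - product 2 (Chair): category_id=3 -> matches Apparel
  - product 3 (Printer): category_id=NULL, no match -> kept with NULL
  - product 4 (Monitor): category_id=4 -> matches Books
  - product 5 (Webcam): category_id=4 -> matches Books
All 5 rows appear; 1 has NULL category.

SQL:
SELECT a.name, b.name AS category
FROM products a
LEFT JOIN categories b ON a.category_id = b.id

Result:
name    | category
--------+---------
Lamp    | Outdoor 
Chair   | Apparel 
Printer | NULL    
Monitor | Books   
Webcam  | Books   


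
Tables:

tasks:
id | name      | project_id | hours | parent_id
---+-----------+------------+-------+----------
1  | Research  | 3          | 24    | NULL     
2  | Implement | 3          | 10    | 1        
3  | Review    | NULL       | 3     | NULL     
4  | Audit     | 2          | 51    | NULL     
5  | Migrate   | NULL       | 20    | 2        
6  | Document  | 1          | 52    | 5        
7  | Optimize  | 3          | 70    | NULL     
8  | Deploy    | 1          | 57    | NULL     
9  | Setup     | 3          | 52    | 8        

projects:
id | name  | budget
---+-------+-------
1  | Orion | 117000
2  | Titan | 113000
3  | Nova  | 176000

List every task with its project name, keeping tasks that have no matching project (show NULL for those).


LEFT JOIN keeps every row from tasks (the left table); where project_id has no match in projects, the project columns become NULL. Walk through each task:
  - task 1 (Research): project_id=3 -> matches Nova
  - task 2 (Implement): project_id=3 -> matches Nova
  - task 3 (Review): project_id=NULL, no match -> kept with NULL
  - task 4 (Audit): project_id=2 -> matches Titan
  - task 5 (Migrate): project_id=NULL, no match -> kept with NULL
  - task 6 (Document): project_id=1 -> matches Orion
  - task 7 (Optimize): project_id=3 -> matches Nova
  - task 8 (Deploy): project_id=1 -> matches Orion
  - task 9 (Setup): project_id=3 -> matches Nova
All 9 rows appear; 2 have NULL project.

SQL:
SELECT a.name, b.name AS project
FROM tasks a
LEFT JOIN projects b ON a.project_id = b.id

Result:
name      | project
----------+--------
Research  | Nova   
Implement | Nova   
Review    | NULL   
Audit     | Titan  
Migrate   | NULL   
Document  | Orion  
Optimize  | Nova   
Deploy    | Orion  
Setup     | Nova   


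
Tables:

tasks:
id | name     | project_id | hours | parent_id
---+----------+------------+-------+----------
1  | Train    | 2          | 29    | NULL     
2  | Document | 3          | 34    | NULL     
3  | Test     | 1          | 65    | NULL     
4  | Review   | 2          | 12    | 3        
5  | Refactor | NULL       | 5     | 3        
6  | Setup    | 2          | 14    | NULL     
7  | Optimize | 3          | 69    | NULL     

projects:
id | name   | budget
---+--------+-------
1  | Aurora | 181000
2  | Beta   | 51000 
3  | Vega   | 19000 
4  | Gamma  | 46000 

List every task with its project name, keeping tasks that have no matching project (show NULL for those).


LEFT JOIN keeps every row from tasks (the left table); where project_id has no match in projects, the project columns become NULL. Walk through each task:
  - task 1 (Train): project_id=2 -> matches Beta
  - task 2 (Document): project_id=3 -> matches Vega
  - task 3 (Test): project_id=1 -> matches Aurora
  - task 4 (Review): project_id=2 -> matches Beta
  - task 5 (Refactor): project_id=NULL, no match -> kept with NULL
  - task 6 (Setup): project_id=2 -> matches Beta
  - task 7 (Optimize): project_id=3 -> matches Vega
All 7 rows appear; 1 has NULL project.

SQL:
SELECT a.name, b.name AS project
FROM tasks a
LEFT JOIN projects b ON a.project_id = b.id

Result:
name     | project
---------+--------
Train    | Beta   
Document | Vega   
Test     | Aurora 
Review   | Beta   
Refactor | NULL   
Setup    | Beta   
Optimize | Vega   


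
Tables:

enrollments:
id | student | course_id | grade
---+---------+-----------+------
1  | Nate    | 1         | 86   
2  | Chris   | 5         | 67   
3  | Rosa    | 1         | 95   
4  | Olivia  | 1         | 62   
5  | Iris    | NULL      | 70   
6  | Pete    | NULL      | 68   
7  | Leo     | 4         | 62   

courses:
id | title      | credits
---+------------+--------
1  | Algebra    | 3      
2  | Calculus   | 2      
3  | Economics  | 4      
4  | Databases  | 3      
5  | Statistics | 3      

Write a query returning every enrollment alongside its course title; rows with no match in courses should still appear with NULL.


LEFT JOIN keeps every row from enrollments (the left table); where course_id has no match in courses, the course columns become NULL. Walk through each enrollment:
  - enrollment 1 (Nate): course_id=1 -> matches Algebra
  - enrollment 2 (Chris): course_id=5 -> matches Statistics
  - enrollment 3 (Rosa): course_id=1 -> matches Algebra
  - enrollment 4 (Olivia): course_id=1 -> matches Algebra
  - enrollment 5 (Iris): course_id=NULL, no match -> kept with NULL
  - enrollment 6 (Pete): course_id=NULL, no match -> kept with NULL
  - enrollment 7 (Leo): course_id=4 -> matches Databases
All 7 rows appear; 2 have NULL course.

SQL:
SELECT a.student, b.title AS course
FROM enrollments a
LEFT JOIN courses b ON a.course_id = b.id

Result:
student | course    
--------+-----------
Nate    | Algebra   
Chris   | Statistics
Rosa    | Algebra   
Olivia  | Algebra   
Iris    | NULL      
Pete    | NULL      
Leo     | Databases 


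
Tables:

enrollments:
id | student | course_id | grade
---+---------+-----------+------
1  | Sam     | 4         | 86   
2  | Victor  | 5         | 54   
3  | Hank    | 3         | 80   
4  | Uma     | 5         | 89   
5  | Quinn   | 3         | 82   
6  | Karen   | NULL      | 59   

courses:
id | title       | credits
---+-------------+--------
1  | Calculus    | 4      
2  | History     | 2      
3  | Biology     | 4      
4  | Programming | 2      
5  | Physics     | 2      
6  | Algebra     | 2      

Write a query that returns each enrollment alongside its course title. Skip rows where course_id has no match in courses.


INNER JOIN keeps only enrollments rows whose course_id matches an id in courses. Walk through each enrollment:
  - enrollment 1 (Sam): course_id=4 -> matches Programming
  - enrollment 2 (Victor): course_id=5 -> matches Physics
  - enrollment 3 (Hank): course_id=3 -> matches Biology
  - enrollment 4 (Uma): course_id=5 -> matches Physics
  - enrollment 5 (Quinn): course_id=3 -> matches Biology
  - enrollment 6 (Karen): course_id=NULL, no match -> dropped
So 1 of 6 rows is dropped.

SQL:
SELECT a.student, b.title AS course
FROM enrollments a
INNER JOIN courses b ON a.course_id = b.id

Result:
student | course     
--------+------------
Sam     | Programming
Victor  | Physics    
Hank    | Biology    
Uma     | Physics    
Quinn   | Biology    


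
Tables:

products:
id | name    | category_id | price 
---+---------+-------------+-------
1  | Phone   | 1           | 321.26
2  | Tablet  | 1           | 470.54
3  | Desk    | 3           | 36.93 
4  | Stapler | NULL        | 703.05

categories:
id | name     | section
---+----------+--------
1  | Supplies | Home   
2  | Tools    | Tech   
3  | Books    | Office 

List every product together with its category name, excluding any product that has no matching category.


INNER JOIN keeps only products rows whose category_id matches an id in categories. Walk through each product:
  - product 1 (Phone): category_id=1 -> matches Supplies
  - product 2 (Tablet): category_id=1 -> matches Supplies
  - product 3 (Desk): category_id=3 -> matches Books
  - product 4 (Stapler): category_id=NULL, no match -> dropped
So 1 of 4 rows is dropped.

SQL:
SELECT a.name, b.name AS category
FROM products a
INNER JOIN categories b ON a.category_id = b.id

Result:
name   | category
-------+---------
Phone  | Supplies
Tablet | Supplies
Desk   | Books   


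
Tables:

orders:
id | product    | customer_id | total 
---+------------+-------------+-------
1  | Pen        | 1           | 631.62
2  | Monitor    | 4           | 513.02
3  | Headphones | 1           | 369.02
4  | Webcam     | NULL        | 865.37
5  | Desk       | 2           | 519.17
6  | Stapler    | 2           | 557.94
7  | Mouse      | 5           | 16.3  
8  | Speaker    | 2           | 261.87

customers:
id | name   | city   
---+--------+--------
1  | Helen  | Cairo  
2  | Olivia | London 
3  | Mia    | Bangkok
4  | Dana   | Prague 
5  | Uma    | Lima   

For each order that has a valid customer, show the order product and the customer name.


INNER JOIN keeps only orders rows whose customer_id matches an id in customers. Walk through each order:
  - order 1 (Pen): customer_id=1 -> matches Helen
  - order 2 (Monitor): customer_id=4 -> matches Dana
  - order 3 (Headphones): customer_id=1 -> matches Helen
  - order 4 (Webcam): customer_id=NULL, no match -> dropped
  - order 5 (Desk): customer_id=2 -> matches Olivia
  - order 6 (Stapler): customer_id=2 -> matches Olivia
  - order 7 (Mouse): customer_id=5 -> matches Uma
  - order 8 (Speaker): customer_id=2 -> matches Olivia
So 1 of 8 rows is dropped.

SQL:
SELECT a.product, b.name AS customer
FROM orders a
INNER JOIN customers b ON a.customer_id = b.id

Result:
product    | customer
-----------+---------
Pen        | Helen   
Monitor    | Dana    
Headphones | Helen   
Desk       | Olivia  
Stapler    | Olivia  
Mouse      | Uma     
Speaker    | Olivia  


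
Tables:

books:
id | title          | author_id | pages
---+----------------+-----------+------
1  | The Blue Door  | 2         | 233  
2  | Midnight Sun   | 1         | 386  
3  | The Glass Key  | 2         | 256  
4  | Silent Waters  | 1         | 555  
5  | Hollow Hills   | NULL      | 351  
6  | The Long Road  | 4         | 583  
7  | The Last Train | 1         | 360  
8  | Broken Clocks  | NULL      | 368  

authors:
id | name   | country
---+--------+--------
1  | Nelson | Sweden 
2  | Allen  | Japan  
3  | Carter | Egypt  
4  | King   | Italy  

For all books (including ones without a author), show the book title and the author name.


LEFT JOIN keeps every row from books (the left table); where author_id has no match in authors, the author columns become NULL. Walk through each book:
  - book 1 (The Blue Door): author_id=2 -> matches Allen
  - book 2 (Midnight Sun): author_id=1 -> matches Nelson
  - book 3 (The Glass Key): author_id=2 -> matches Allen
  - book 4 (Silent Waters): author_id=1 -> matches Nelson
  - book 5 (Hollow Hills): author_id=NULL, no match -> kept with NULL
  - book 6 (The Long Road): author_id=4 -> matches King
  - book 7 (The Last Train): author_id=1 -> matches Nelson
  - book 8 (Broken Clocks): author_id=NULL, no match -> kept with NULL
All 8 rows appear; 2 have NULL author.

SQL:
SELECT a.title, b.name AS author
FROM books a
LEFT JOIN authors b ON a.author_id = b.id

Result:
title          | author
---------------+-------
The Blue Door  | Allen 
Midnight Sun   | Nelson
The Glass Key  | Allen 
Silent Waters  | Nelson
Hollow Hills   | NULL  
The Long Road  | King  
The Last Train | Nelson
Broken Clocks  | NULL  


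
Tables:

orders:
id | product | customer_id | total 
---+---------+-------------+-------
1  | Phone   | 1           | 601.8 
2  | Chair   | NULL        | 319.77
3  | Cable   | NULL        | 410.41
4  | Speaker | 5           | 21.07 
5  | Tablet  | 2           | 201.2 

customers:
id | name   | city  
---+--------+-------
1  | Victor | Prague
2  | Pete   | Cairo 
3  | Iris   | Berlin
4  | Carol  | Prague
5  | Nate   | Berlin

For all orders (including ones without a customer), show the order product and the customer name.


LEFT JOIN keeps every row from orders (the left table); where customer_id has no match in customers, the customer columns become NULL. Walk through each order:
  - order 1 (Phone): customer_id=1 -> matches Victor
  - order 2 (Chair): customer_id=NULL, no match -> kept with NULL
  - order 3 (Cable): customer_id=NULL, no match -> kept with NULL
  - order 4 (Speaker): customer_id=5 -> matches Nate
  - order 5 (Tablet): customer_id=2 -> matches Pete
All 5 rows appear; 2 have NULL customer.

SQL:
SELECT a.product, b.name AS customer
FROM orders a
LEFT JOIN customers b ON a.customer_id = b.id

Result:
product | customer
--------+---------
Phone   | Victor  
Chair   | NULL    
Cable   | NULL    
Speaker | Nate    
Tablet  | Pete    
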